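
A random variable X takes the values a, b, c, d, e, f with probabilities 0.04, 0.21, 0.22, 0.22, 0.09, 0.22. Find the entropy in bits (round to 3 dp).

2.413 bits

H = −Σ pᵢ log₂ pᵢ.
−0.04·log₂(0.04) = 0.1858
−0.21·log₂(0.21) = 0.4728
−0.22·log₂(0.22) = 0.4806
−0.22·log₂(0.22) = 0.4806
−0.09·log₂(0.09) = 0.3127
−0.22·log₂(0.22) = 0.4806
Sum ≈ 2.4130 → 2.413 bits.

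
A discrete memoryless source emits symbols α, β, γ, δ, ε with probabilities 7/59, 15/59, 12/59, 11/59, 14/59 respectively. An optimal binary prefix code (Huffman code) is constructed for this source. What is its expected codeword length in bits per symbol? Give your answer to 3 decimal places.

2.305 bits/symbol

Repeatedly combine the two least-probable nodes; the expected code length is the sum of the merged weights.
merge 7/59 + 11/59 → 18/59
merge 12/59 + 14/59 → 26/59
merge 15/59 + 18/59 → 33/59
merge 26/59 + 33/59 → 1
L = 18/59 + 26/59 + 33/59 + 1 = 136/59 ≈ 2.305 bits/symbol.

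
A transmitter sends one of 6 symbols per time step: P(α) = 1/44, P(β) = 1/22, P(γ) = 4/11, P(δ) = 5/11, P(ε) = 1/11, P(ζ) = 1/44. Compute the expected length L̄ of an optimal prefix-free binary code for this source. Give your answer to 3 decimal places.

Repeatedly combine the two least-probable nodes; the expected code length is the sum of the merged weights.
merge 1/44 + 1/44 → 1/22
merge 1/22 + 1/22 → 1/11
merge 1/11 + 1/11 → 2/11
merge 2/11 + 4/11 → 6/11
merge 5/11 + 6/11 → 1
L = 1/22 + 1/11 + 2/11 + 6/11 + 1 = 41/22 ≈ 1.864 bits/symbol.

1.864 bits/symbol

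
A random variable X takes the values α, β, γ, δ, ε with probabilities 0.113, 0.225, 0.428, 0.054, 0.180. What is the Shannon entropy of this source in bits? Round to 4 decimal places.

H = −Σ pᵢ log₂ pᵢ.
−0.113·log₂(0.113) = 0.3555
−0.225·log₂(0.225) = 0.4842
−0.428·log₂(0.428) = 0.5240
−0.054·log₂(0.054) = 0.2274
−0.180·log₂(0.180) = 0.4453
Sum ≈ 2.0364 → 2.0364 bits.

2.0364 bits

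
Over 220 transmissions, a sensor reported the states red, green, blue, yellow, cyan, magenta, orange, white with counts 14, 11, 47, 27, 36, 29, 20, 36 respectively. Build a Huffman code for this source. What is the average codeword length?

Probabilities are the counts divided by 220.
Repeatedly combine the two least-probable nodes; the expected code length is the sum of the merged weights.
merge 1/20 + 7/110 → 5/44
merge 1/11 + 5/44 → 9/44
merge 27/220 + 29/220 → 14/55
merge 9/55 + 9/55 → 18/55
merge 9/44 + 47/220 → 23/55
merge 14/55 + 18/55 → 32/55
merge 23/55 + 32/55 → 1
L = 5/44 + 9/44 + 14/55 + 18/55 + 23/55 + 32/55 + 1 = 29/10 = 2.9 bits/symbol.

2.9 bits/symbol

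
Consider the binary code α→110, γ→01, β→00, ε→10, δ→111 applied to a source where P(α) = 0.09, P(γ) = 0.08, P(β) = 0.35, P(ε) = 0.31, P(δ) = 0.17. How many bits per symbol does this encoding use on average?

L̄ = Σ pᵢ·ℓᵢ = 0.09·3 + 0.08·2 + 0.35·2 + 0.31·2 + 0.17·3 = 2.26 bits/symbol.

2.26 bits/symbol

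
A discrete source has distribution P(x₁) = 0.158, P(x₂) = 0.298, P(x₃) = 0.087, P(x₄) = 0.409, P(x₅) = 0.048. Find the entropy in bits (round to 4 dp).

1.9854 bits

H = −Σ pᵢ log₂ pᵢ.
−0.158·log₂(0.158) = 0.4206
−0.298·log₂(0.298) = 0.5205
−0.087·log₂(0.087) = 0.3065
−0.409·log₂(0.409) = 0.5275
−0.048·log₂(0.048) = 0.2103
Sum ≈ 1.9854 → 1.9854 bits.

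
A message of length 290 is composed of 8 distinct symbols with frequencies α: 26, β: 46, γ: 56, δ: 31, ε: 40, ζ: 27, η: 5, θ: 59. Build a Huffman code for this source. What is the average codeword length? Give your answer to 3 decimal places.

2.903 bits/symbol

Probabilities are the counts divided by 290.
Repeatedly combine the two least-probable nodes; the expected code length is the sum of the merged weights.
merge 1/58 + 13/145 → 31/290
merge 27/290 + 31/290 → 1/5
merge 31/290 + 4/29 → 71/290
merge 23/145 + 28/145 → 51/145
merge 1/5 + 59/290 → 117/290
merge 71/290 + 51/145 → 173/290
merge 117/290 + 173/290 → 1
L = 31/290 + 1/5 + 71/290 + 51/145 + 117/290 + 173/290 + 1 = 421/145 ≈ 2.903 bits/symbol.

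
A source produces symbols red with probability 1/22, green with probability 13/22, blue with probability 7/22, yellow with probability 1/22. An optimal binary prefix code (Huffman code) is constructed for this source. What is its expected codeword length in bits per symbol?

1.5 bits/symbol

Repeatedly combine the two least-probable nodes; the expected code length is the sum of the merged weights.
merge 1/22 + 1/22 → 1/11
merge 1/11 + 7/22 → 9/22
merge 9/22 + 13/22 → 1
L = 1/11 + 9/22 + 1 = 3/2 = 1.5 bits/symbol.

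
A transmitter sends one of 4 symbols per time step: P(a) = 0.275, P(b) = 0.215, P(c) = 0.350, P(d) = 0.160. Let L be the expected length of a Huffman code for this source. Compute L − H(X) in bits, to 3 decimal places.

0.058 bits

Entropy H = −Σ p log₂ p ≈ 1.9421 bits.
Huffman merges: 4/25+43/200→3/8; 11/40+7/20→5/8; 3/8+5/8→1. L = 2 ≈ 2.0000.
L − H = 2.0000 − 1.9421 = 0.058 bits.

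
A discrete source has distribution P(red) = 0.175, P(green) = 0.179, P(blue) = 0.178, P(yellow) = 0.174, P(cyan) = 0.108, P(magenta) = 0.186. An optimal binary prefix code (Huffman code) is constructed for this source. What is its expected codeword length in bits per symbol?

2.635 bits/symbol

Repeatedly combine the two least-probable nodes; the expected code length is the sum of the merged weights.
merge 27/250 + 87/500 → 141/500
merge 7/40 + 89/500 → 353/1000
merge 179/1000 + 93/500 → 73/200
merge 141/500 + 353/1000 → 127/200
merge 73/200 + 127/200 → 1
L = 141/500 + 353/1000 + 73/200 + 127/200 + 1 = 527/200 = 2.635 bits/symbol.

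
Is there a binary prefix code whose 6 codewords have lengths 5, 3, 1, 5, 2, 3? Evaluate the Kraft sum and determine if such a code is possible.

1.0625; no

With common denominator 2^5 = 32: Σ 2^(−ℓᵢ) = 1/32 + 4/32 + 16/32 + 1/32 + 8/32 + 4/32 = 34/32 = 1.0625.
Kraft's inequality requires Σ ≤ 1; here Σ = 1.0625 > 1, so no such prefix code exists.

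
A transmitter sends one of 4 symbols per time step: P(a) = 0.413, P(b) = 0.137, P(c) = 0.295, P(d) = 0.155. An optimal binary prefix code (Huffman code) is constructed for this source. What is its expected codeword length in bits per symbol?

1.879 bits/symbol

Repeatedly combine the two least-probable nodes; the expected code length is the sum of the merged weights.
merge 137/1000 + 31/200 → 73/250
merge 73/250 + 59/200 → 587/1000
merge 413/1000 + 587/1000 → 1
L = 73/250 + 587/1000 + 1 = 1879/1000 = 1.879 bits/symbol.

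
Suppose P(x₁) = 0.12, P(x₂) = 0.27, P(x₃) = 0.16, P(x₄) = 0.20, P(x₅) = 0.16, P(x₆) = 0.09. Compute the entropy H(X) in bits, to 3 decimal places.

H = −Σ pᵢ log₂ pᵢ.
−0.12·log₂(0.12) = 0.3671
−0.27·log₂(0.27) = 0.5100
−0.16·log₂(0.16) = 0.4230
−0.20·log₂(0.20) = 0.4644
−0.16·log₂(0.16) = 0.4230
−0.09·log₂(0.09) = 0.3127
Sum ≈ 2.5002 → 2.500 bits.

2.500 bits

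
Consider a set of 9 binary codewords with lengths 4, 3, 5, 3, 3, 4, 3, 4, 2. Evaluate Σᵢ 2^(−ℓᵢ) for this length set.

With common denominator 2^5 = 32: Σ 2^(−ℓᵢ) = 2/32 + 4/32 + 1/32 + 4/32 + 4/32 + 2/32 + 4/32 + 2/32 + 8/32 = 31/32 = 0.96875.

0.96875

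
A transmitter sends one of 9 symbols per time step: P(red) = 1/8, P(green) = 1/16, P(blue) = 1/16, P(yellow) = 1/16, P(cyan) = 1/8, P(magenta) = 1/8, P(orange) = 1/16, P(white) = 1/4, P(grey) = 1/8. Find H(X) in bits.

3 bits

Each probability is a power of 1/2, so log₂(1/p) is an integer.
H = Σ p·log₂(1/p) = 1/8·3 + 1/16·4 + 1/16·4 + 1/16·4 + 1/8·3 + 1/8·3 + 1/16·4 + 1/4·2 + 1/8·3 = 3 bits.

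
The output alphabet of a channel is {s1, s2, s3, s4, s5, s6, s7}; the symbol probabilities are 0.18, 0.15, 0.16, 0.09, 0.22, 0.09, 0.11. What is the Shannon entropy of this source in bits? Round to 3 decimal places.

H = −Σ pᵢ log₂ pᵢ.
−0.18·log₂(0.18) = 0.4453
−0.15·log₂(0.15) = 0.4105
−0.16·log₂(0.16) = 0.4230
−0.09·log₂(0.09) = 0.3127
−0.22·log₂(0.22) = 0.4806
−0.09·log₂(0.09) = 0.3127
−0.11·log₂(0.11) = 0.3503
Sum ≈ 2.7350 → 2.735 bits.

2.735 bits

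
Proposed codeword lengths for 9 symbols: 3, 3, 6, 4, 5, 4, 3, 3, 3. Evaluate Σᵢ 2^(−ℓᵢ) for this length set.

With common denominator 2^6 = 64: Σ 2^(−ℓᵢ) = 8/64 + 8/64 + 1/64 + 4/64 + 2/64 + 4/64 + 8/64 + 8/64 + 8/64 = 51/64 = 0.796875.

0.796875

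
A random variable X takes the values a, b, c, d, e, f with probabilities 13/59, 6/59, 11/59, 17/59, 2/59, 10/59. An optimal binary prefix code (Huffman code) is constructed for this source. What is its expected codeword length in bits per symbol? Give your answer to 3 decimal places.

2.441 bits/symbol

Repeatedly combine the two least-probable nodes; the expected code length is the sum of the merged weights.
merge 2/59 + 6/59 → 8/59
merge 8/59 + 10/59 → 18/59
merge 11/59 + 13/59 → 24/59
merge 17/59 + 18/59 → 35/59
merge 24/59 + 35/59 → 1
L = 8/59 + 18/59 + 24/59 + 35/59 + 1 = 144/59 ≈ 2.441 bits/symbol.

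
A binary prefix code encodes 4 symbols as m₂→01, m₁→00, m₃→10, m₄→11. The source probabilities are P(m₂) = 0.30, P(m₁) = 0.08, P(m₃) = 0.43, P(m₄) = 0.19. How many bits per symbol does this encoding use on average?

L̄ = Σ pᵢ·ℓᵢ = 0.30·2 + 0.08·2 + 0.43·2 + 0.19·2 = 2 bits/symbol.

2 bits/symbol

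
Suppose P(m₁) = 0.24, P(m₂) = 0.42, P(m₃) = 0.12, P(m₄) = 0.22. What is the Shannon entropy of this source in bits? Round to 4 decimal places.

H = −Σ pᵢ log₂ pᵢ.
−0.24·log₂(0.24) = 0.4941
−0.42·log₂(0.42) = 0.5256
−0.12·log₂(0.12) = 0.3671
−0.22·log₂(0.22) = 0.4806
Sum ≈ 1.8674 → 1.8674 bits.

1.8674 bits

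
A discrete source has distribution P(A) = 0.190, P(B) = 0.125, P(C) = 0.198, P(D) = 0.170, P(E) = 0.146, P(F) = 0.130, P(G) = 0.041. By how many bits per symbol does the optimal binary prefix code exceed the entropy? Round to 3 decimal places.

0.074 bits

Entropy H = −Σ p log₂ p ≈ 2.7043 bits.
Huffman merges: 41/1000+1/8→83/500; 13/100+73/500→69/250; 83/500+17/100→42/125; 19/100+99/500→97/250; 69/250+42/125→153/250; 97/250+153/250→1. L = 1389/500 ≈ 2.7780.
L − H = 2.7780 − 2.7043 = 0.074 bits.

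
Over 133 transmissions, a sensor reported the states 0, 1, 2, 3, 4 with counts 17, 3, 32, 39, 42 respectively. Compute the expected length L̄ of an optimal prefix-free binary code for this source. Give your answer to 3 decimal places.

Probabilities are the counts divided by 133.
Repeatedly combine the two least-probable nodes; the expected code length is the sum of the merged weights.
merge 3/133 + 17/133 → 20/133
merge 20/133 + 32/133 → 52/133
merge 39/133 + 6/19 → 81/133
merge 52/133 + 81/133 → 1
L = 20/133 + 52/133 + 81/133 + 1 = 286/133 ≈ 2.150 bits/symbol.

2.150 bits/symbol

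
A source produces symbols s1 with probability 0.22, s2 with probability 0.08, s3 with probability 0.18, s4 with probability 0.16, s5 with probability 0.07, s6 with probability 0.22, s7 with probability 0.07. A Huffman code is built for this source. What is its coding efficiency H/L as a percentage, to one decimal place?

Entropy H = −Σ p log₂ p ≈ 2.6581 bits.
Huffman merges: 7/100+7/100→7/50; 2/25+7/50→11/50; 4/25+9/50→17/50; 11/50+11/50→11/25; 11/50+17/50→14/25; 11/25+14/25→1. L = 27/10 ≈ 2.7000.
Efficiency = H/L = 2.6581/2.7000 = 98.4%.

98.4%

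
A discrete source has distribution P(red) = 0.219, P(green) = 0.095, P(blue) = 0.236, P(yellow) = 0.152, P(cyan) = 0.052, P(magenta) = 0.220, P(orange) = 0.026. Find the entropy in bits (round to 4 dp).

2.5464 bits

H = −Σ pᵢ log₂ pᵢ.
−0.219·log₂(0.219) = 0.4798
−0.095·log₂(0.095) = 0.3226
−0.236·log₂(0.236) = 0.4916
−0.152·log₂(0.152) = 0.4131
−0.052·log₂(0.052) = 0.2218
−0.220·log₂(0.220) = 0.4806
−0.026·log₂(0.026) = 0.1369
Sum ≈ 2.5464 → 2.5464 bits.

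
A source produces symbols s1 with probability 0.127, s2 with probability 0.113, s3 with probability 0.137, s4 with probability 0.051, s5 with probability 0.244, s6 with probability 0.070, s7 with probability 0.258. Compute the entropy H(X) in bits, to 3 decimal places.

H = −Σ pᵢ log₂ pᵢ.
−0.127·log₂(0.127) = 0.3781
−0.113·log₂(0.113) = 0.3555
−0.137·log₂(0.137) = 0.3929
−0.051·log₂(0.051) = 0.2190
−0.244·log₂(0.244) = 0.4966
−0.070·log₂(0.070) = 0.2686
−0.258·log₂(0.258) = 0.5043
Sum ≈ 2.6148 → 2.615 bits.

2.615 bits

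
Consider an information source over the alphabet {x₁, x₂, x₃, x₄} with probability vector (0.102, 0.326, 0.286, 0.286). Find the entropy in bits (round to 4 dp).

1.8961 bits

H = −Σ pᵢ log₂ pᵢ.
−0.102·log₂(0.102) = 0.3359
−0.326·log₂(0.326) = 0.5272
−0.286·log₂(0.286) = 0.5165
−0.286·log₂(0.286) = 0.5165
Sum ≈ 1.8961 → 1.8961 bits.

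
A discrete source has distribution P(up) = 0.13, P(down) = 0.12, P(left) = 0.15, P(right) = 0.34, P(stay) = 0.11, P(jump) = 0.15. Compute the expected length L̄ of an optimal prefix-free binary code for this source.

Repeatedly combine the two least-probable nodes; the expected code length is the sum of the merged weights.
merge 11/100 + 3/25 → 23/100
merge 13/100 + 3/20 → 7/25
merge 3/20 + 23/100 → 19/50
merge 7/25 + 17/50 → 31/50
merge 19/50 + 31/50 → 1
L = 23/100 + 7/25 + 19/50 + 31/50 + 1 = 251/100 = 2.51 bits/symbol.

2.51 bits/symbol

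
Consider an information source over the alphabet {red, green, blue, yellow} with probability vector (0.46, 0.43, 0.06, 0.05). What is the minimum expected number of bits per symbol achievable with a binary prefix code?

Repeatedly combine the two least-probable nodes; the expected code length is the sum of the merged weights.
merge 1/20 + 3/50 → 11/100
merge 11/100 + 43/100 → 27/50
merge 23/50 + 27/50 → 1
L = 11/100 + 27/50 + 1 = 33/20 = 1.65 bits/symbol.

1.65 bits/symbol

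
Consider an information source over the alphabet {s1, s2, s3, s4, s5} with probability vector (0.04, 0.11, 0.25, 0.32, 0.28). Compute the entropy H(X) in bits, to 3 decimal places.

H = −Σ pᵢ log₂ pᵢ.
−0.04·log₂(0.04) = 0.1858
−0.11·log₂(0.11) = 0.3503
−0.25·log₂(0.25) = 0.5000
−0.32·log₂(0.32) = 0.5260
−0.28·log₂(0.28) = 0.5142
Sum ≈ 2.0763 → 2.076 bits.

2.076 bits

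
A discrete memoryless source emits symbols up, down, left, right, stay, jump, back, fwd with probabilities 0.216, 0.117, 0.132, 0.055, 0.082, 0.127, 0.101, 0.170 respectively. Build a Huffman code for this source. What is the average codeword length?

2.921 bits/symbol

Repeatedly combine the two least-probable nodes; the expected code length is the sum of the merged weights.
merge 11/200 + 41/500 → 137/1000
merge 101/1000 + 117/1000 → 109/500
merge 127/1000 + 33/250 → 259/1000
merge 137/1000 + 17/100 → 307/1000
merge 27/125 + 109/500 → 217/500
merge 259/1000 + 307/1000 → 283/500
merge 217/500 + 283/500 → 1
L = 137/1000 + 109/500 + 259/1000 + 307/1000 + 217/500 + 283/500 + 1 = 2921/1000 = 2.921 bits/symbol.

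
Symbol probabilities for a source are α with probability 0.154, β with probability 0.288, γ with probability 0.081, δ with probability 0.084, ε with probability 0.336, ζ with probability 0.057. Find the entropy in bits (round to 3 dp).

2.291 bits

H = −Σ pᵢ log₂ pᵢ.
−0.154·log₂(0.154) = 0.4156
−0.288·log₂(0.288) = 0.5172
−0.081·log₂(0.081) = 0.2937
−0.084·log₂(0.084) = 0.3002
−0.336·log₂(0.336) = 0.5287
−0.057·log₂(0.057) = 0.2356
Sum ≈ 2.2910 → 2.291 bits.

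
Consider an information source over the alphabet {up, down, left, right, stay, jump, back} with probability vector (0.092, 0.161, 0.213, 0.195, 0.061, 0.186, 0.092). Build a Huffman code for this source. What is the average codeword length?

Repeatedly combine the two least-probable nodes; the expected code length is the sum of the merged weights.
merge 61/1000 + 23/250 → 153/1000
merge 23/250 + 153/1000 → 49/200
merge 161/1000 + 93/500 → 347/1000
merge 39/200 + 213/1000 → 51/125
merge 49/200 + 347/1000 → 74/125
merge 51/125 + 74/125 → 1
L = 153/1000 + 49/200 + 347/1000 + 51/125 + 74/125 + 1 = 549/200 = 2.745 bits/symbol.

2.745 bits/symbol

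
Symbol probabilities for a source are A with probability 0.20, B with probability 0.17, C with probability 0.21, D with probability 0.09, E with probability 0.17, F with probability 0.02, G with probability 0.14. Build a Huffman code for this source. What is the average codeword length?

2.7 bits/symbol

Repeatedly combine the two least-probable nodes; the expected code length is the sum of the merged weights.
merge 1/50 + 9/100 → 11/100
merge 11/100 + 7/50 → 1/4
merge 17/100 + 17/100 → 17/50
merge 1/5 + 21/100 → 41/100
merge 1/4 + 17/50 → 59/100
merge 41/100 + 59/100 → 1
L = 11/100 + 1/4 + 17/50 + 41/100 + 59/100 + 1 = 27/10 = 2.7 bits/symbol.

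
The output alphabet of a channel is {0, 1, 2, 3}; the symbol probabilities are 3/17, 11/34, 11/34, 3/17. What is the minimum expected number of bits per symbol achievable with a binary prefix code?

Repeatedly combine the two least-probable nodes; the expected code length is the sum of the merged weights.
merge 3/17 + 3/17 → 6/17
merge 11/34 + 11/34 → 11/17
merge 6/17 + 11/17 → 1
L = 6/17 + 11/17 + 1 = 2 bits/symbol.

2 bits/symbol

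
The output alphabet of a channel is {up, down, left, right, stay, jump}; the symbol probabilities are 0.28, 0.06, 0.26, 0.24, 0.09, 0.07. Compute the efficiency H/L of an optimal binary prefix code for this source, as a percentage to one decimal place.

Entropy H = −Σ p log₂ p ≈ 2.3384 bits.
Huffman merges: 3/50+7/100→13/100; 9/100+13/100→11/50; 11/50+6/25→23/50; 13/50+7/25→27/50; 23/50+27/50→1. L = 47/20 ≈ 2.3500.
Efficiency = H/L = 2.3384/2.3500 = 99.5%.

99.5%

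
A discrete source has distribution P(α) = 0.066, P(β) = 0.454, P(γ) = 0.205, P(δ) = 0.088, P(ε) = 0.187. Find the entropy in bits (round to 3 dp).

2.006 bits

H = −Σ pᵢ log₂ pᵢ.
−0.066·log₂(0.066) = 0.2588
−0.454·log₂(0.454) = 0.5172
−0.205·log₂(0.205) = 0.4687
−0.088·log₂(0.088) = 0.3086
−0.187·log₂(0.187) = 0.4523
Sum ≈ 2.0056 → 2.006 bits.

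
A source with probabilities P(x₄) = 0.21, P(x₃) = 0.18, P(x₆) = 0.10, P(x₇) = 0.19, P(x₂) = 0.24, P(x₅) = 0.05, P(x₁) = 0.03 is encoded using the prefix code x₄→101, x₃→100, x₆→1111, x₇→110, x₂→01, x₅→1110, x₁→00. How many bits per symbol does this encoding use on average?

2.88 bits/symbol

L̄ = Σ pᵢ·ℓᵢ = 0.21·3 + 0.18·3 + 0.10·4 + 0.19·3 + 0.24·2 + 0.05·4 + 0.03·2 = 2.88 bits/symbol.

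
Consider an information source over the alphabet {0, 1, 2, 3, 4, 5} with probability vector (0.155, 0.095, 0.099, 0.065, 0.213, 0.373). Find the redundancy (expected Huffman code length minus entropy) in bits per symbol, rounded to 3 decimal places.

0.082 bits

Entropy H = −Σ p log₂ p ≈ 2.3320 bits.
Huffman merges: 13/200+19/200→4/25; 99/1000+31/200→127/500; 4/25+213/1000→373/1000; 127/500+373/1000→627/1000; 373/1000+627/1000→1. L = 1207/500 ≈ 2.4140.
L − H = 2.4140 − 2.3320 = 0.082 bits.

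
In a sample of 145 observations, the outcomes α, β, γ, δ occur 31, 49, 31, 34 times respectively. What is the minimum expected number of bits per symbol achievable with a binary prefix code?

2 bits/symbol

Probabilities are the counts divided by 145.
Repeatedly combine the two least-probable nodes; the expected code length is the sum of the merged weights.
merge 31/145 + 31/145 → 62/145
merge 34/145 + 49/145 → 83/145
merge 62/145 + 83/145 → 1
L = 62/145 + 83/145 + 1 = 2 bits/symbol.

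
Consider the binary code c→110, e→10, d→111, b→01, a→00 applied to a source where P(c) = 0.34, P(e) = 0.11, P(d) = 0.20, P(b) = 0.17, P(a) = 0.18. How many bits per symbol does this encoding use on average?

L̄ = Σ pᵢ·ℓᵢ = 0.34·3 + 0.11·2 + 0.20·3 + 0.17·2 + 0.18·2 = 2.54 bits/symbol.

2.54 bits/symbol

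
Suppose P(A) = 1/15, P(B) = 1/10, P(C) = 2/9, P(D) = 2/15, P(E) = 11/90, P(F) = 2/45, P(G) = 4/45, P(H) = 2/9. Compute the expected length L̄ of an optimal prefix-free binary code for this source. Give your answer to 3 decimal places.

Repeatedly combine the two least-probable nodes; the expected code length is the sum of the merged weights.
merge 2/45 + 1/15 → 1/9
merge 4/45 + 1/10 → 17/90
merge 1/9 + 11/90 → 7/30
merge 2/15 + 17/90 → 29/90
merge 2/9 + 2/9 → 4/9
merge 7/30 + 29/90 → 5/9
merge 4/9 + 5/9 → 1
L = 1/9 + 17/90 + 7/30 + 29/90 + 4/9 + 5/9 + 1 = 257/90 ≈ 2.856 bits/symbol.

2.856 bits/symbol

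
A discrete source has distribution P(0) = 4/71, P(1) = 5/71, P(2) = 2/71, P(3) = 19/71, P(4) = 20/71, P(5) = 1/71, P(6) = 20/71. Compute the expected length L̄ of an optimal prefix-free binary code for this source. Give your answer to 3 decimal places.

Repeatedly combine the two least-probable nodes; the expected code length is the sum of the merged weights.
merge 1/71 + 2/71 → 3/71
merge 3/71 + 4/71 → 7/71
merge 5/71 + 7/71 → 12/71
merge 12/71 + 19/71 → 31/71
merge 20/71 + 20/71 → 40/71
merge 31/71 + 40/71 → 1
L = 3/71 + 7/71 + 12/71 + 31/71 + 40/71 + 1 = 164/71 ≈ 2.310 bits/symbol.

2.310 bits/symbol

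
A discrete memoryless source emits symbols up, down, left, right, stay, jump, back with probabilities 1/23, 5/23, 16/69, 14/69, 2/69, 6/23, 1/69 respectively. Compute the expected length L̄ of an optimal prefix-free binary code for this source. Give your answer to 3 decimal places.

Repeatedly combine the two least-probable nodes; the expected code length is the sum of the merged weights.
merge 1/69 + 2/69 → 1/23
merge 1/23 + 1/23 → 2/23
merge 2/23 + 14/69 → 20/69
merge 5/23 + 16/69 → 31/69
merge 6/23 + 20/69 → 38/69
merge 31/69 + 38/69 → 1
L = 1/23 + 2/23 + 20/69 + 31/69 + 38/69 + 1 = 167/69 ≈ 2.420 bits/symbol.

2.420 bits/symbol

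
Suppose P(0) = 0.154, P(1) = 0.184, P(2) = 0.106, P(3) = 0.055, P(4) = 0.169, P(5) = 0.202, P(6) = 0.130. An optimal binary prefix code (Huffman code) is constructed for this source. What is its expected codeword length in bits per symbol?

Repeatedly combine the two least-probable nodes; the expected code length is the sum of the merged weights.
merge 11/200 + 53/500 → 161/1000
merge 13/100 + 77/500 → 71/250
merge 161/1000 + 169/1000 → 33/100
merge 23/125 + 101/500 → 193/500
merge 71/250 + 33/100 → 307/500
merge 193/500 + 307/500 → 1
L = 161/1000 + 71/250 + 33/100 + 193/500 + 307/500 + 1 = 111/40 = 2.775 bits/symbol.

2.775 bits/symbol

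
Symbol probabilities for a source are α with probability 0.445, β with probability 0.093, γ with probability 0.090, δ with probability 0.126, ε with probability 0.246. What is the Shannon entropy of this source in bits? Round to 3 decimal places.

H = −Σ pᵢ log₂ pᵢ.
−0.445·log₂(0.445) = 0.5198
−0.093·log₂(0.093) = 0.3187
−0.090·log₂(0.090) = 0.3127
−0.126·log₂(0.126) = 0.3766
−0.246·log₂(0.246) = 0.4977
Sum ≈ 2.0254 → 2.025 bits.

2.025 bits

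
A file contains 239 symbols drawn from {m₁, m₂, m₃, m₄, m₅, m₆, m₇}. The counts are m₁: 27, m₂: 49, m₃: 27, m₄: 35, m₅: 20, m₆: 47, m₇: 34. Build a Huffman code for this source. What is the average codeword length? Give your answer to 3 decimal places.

Probabilities are the counts divided by 239.
Repeatedly combine the two least-probable nodes; the expected code length is the sum of the merged weights.
merge 20/239 + 27/239 → 47/239
merge 27/239 + 34/239 → 61/239
merge 35/239 + 47/239 → 82/239
merge 47/239 + 49/239 → 96/239
merge 61/239 + 82/239 → 143/239
merge 96/239 + 143/239 → 1
L = 47/239 + 61/239 + 82/239 + 96/239 + 143/239 + 1 = 668/239 ≈ 2.795 bits/symbol.

2.795 bits/symbol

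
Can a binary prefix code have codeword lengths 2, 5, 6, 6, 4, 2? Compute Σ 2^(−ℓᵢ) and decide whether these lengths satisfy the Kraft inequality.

0.625; yes

With common denominator 2^6 = 64: Σ 2^(−ℓᵢ) = 16/64 + 2/64 + 1/64 + 1/64 + 4/64 + 16/64 = 40/64 = 0.625.
Kraft's inequality requires Σ ≤ 1; here Σ = 0.625 ≤ 1, so such a prefix code exists.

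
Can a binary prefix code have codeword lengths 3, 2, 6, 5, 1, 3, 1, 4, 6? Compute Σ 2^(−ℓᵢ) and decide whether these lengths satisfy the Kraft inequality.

1.625; no

With common denominator 2^6 = 64: Σ 2^(−ℓᵢ) = 8/64 + 16/64 + 1/64 + 2/64 + 32/64 + 8/64 + 32/64 + 4/64 + 1/64 = 104/64 = 1.625.
Kraft's inequality requires Σ ≤ 1; here Σ = 1.625 > 1, so no such prefix code exists.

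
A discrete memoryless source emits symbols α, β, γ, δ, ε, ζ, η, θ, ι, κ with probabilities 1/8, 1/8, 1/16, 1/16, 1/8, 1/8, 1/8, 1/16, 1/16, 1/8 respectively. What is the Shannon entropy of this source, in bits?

Each probability is a power of 1/2, so log₂(1/p) is an integer.
H = Σ p·log₂(1/p) = 1/8·3 + 1/8·3 + 1/16·4 + 1/16·4 + 1/8·3 + 1/8·3 + 1/8·3 + 1/16·4 + 1/16·4 + 1/8·3 = 3.25 bits.

3.25 bits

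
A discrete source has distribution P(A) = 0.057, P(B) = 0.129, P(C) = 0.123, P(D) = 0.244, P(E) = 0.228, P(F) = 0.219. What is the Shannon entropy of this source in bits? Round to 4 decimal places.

2.4513 bits

H = −Σ pᵢ log₂ pᵢ.
−0.057·log₂(0.057) = 0.2356
−0.129·log₂(0.129) = 0.3811
−0.123·log₂(0.123) = 0.3719
−0.244·log₂(0.244) = 0.4966
−0.228·log₂(0.228) = 0.4863
−0.219·log₂(0.219) = 0.4798
Sum ≈ 2.4513 → 2.4513 bits.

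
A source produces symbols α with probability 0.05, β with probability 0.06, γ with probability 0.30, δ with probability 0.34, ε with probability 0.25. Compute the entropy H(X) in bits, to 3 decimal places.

H = −Σ pᵢ log₂ pᵢ.
−0.05·log₂(0.05) = 0.2161
−0.06·log₂(0.06) = 0.2435
−0.30·log₂(0.30) = 0.5211
−0.34·log₂(0.34) = 0.5292
−0.25·log₂(0.25) = 0.5000
Sum ≈ 2.0099 → 2.010 bits.

2.010 bits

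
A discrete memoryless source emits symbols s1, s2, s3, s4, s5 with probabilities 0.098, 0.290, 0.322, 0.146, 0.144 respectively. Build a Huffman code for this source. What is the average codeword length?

Repeatedly combine the two least-probable nodes; the expected code length is the sum of the merged weights.
merge 49/500 + 18/125 → 121/500
merge 73/500 + 121/500 → 97/250
merge 29/100 + 161/500 → 153/250
merge 97/250 + 153/250 → 1
L = 121/500 + 97/250 + 153/250 + 1 = 1121/500 = 2.242 bits/symbol.

2.242 bits/symbol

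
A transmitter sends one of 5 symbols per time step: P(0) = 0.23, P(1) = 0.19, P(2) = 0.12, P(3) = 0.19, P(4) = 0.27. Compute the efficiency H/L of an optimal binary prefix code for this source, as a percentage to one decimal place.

Entropy H = −Σ p log₂ p ≈ 2.2752 bits.
Huffman merges: 3/25+19/100→31/100; 19/100+23/100→21/50; 27/100+31/100→29/50; 21/50+29/50→1. L = 231/100 ≈ 2.3100.
Efficiency = H/L = 2.2752/2.3100 = 98.5%.

98.5%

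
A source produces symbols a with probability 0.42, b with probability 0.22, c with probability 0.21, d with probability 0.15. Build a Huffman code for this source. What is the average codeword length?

1.94 bits/symbol

Repeatedly combine the two least-probable nodes; the expected code length is the sum of the merged weights.
merge 3/20 + 21/100 → 9/25
merge 11/50 + 9/25 → 29/50
merge 21/50 + 29/50 → 1
L = 9/25 + 29/50 + 1 = 97/50 = 1.94 bits/symbol.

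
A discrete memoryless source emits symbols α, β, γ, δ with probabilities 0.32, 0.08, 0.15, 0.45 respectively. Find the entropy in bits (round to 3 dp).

1.746 bits

H = −Σ pᵢ log₂ pᵢ.
−0.32·log₂(0.32) = 0.5260
−0.08·log₂(0.08) = 0.2915
−0.15·log₂(0.15) = 0.4105
−0.45·log₂(0.45) = 0.5184
Sum ≈ 1.7465 → 1.746 bits.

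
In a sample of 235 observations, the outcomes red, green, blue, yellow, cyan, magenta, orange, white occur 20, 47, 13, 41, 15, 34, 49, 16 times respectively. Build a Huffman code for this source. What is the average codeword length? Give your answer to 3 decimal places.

2.864 bits/symbol

Probabilities are the counts divided by 235.
Repeatedly combine the two least-probable nodes; the expected code length is the sum of the merged weights.
merge 13/235 + 3/47 → 28/235
merge 16/235 + 4/47 → 36/235
merge 28/235 + 34/235 → 62/235
merge 36/235 + 41/235 → 77/235
merge 1/5 + 49/235 → 96/235
merge 62/235 + 77/235 → 139/235
merge 96/235 + 139/235 → 1
L = 28/235 + 36/235 + 62/235 + 77/235 + 96/235 + 139/235 + 1 = 673/235 ≈ 2.864 bits/symbol.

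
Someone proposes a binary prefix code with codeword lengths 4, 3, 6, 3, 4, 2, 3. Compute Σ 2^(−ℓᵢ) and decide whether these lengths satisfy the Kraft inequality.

0.765625; yes

With common denominator 2^6 = 64: Σ 2^(−ℓᵢ) = 4/64 + 8/64 + 1/64 + 8/64 + 4/64 + 16/64 + 8/64 = 49/64 = 0.765625.
Kraft's inequality requires Σ ≤ 1; here Σ = 0.765625 ≤ 1, so such a prefix code exists.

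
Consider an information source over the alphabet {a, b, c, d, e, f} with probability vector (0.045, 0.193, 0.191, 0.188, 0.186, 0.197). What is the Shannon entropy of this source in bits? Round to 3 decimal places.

2.482 bits

H = −Σ pᵢ log₂ pᵢ.
−0.045·log₂(0.045) = 0.2013
−0.193·log₂(0.193) = 0.4581
−0.191·log₂(0.191) = 0.4562
−0.188·log₂(0.188) = 0.4533
−0.186·log₂(0.186) = 0.4514
−0.197·log₂(0.197) = 0.4617
Sum ≈ 2.4819 → 2.482 bits.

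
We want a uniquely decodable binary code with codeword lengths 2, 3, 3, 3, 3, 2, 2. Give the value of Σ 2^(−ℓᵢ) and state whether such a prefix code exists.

With common denominator 2^3 = 8: Σ 2^(−ℓᵢ) = 2/8 + 1/8 + 1/8 + 1/8 + 1/8 + 2/8 + 2/8 = 10/8 = 1.25.
Kraft's inequality requires Σ ≤ 1; here Σ = 1.25 > 1, so no such prefix code exists.

1.25; no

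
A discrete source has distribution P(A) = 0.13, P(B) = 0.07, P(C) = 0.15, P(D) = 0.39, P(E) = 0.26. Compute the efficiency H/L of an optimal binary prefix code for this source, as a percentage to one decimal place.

Entropy H = −Σ p log₂ p ≈ 2.0968 bits.
Huffman merges: 7/100+13/100→1/5; 3/20+1/5→7/20; 13/50+7/20→61/100; 39/100+61/100→1. L = 54/25 ≈ 2.1600.
Efficiency = H/L = 2.0968/2.1600 = 97.1%.

97.1%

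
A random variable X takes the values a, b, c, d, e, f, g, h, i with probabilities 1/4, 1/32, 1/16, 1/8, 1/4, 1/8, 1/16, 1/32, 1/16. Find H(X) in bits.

Each probability is a power of 1/2, so log₂(1/p) is an integer.
H = Σ p·log₂(1/p) = 1/4·2 + 1/32·5 + 1/16·4 + 1/8·3 + 1/4·2 + 1/8·3 + 1/16·4 + 1/32·5 + 1/16·4 = 2.8125 bits.

2.8125 bits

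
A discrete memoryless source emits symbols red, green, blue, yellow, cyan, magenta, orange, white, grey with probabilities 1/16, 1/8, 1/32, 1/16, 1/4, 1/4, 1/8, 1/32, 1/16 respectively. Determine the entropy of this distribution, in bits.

Each probability is a power of 1/2, so log₂(1/p) is an integer.
H = Σ p·log₂(1/p) = 1/16·4 + 1/8·3 + 1/32·5 + 1/16·4 + 1/4·2 + 1/4·2 + 1/8·3 + 1/32·5 + 1/16·4 = 2.8125 bits.

2.8125 bits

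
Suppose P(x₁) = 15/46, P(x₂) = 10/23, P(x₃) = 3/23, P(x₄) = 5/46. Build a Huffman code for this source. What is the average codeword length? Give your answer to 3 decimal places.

Repeatedly combine the two least-probable nodes; the expected code length is the sum of the merged weights.
merge 5/46 + 3/23 → 11/46
merge 11/46 + 15/46 → 13/23
merge 10/23 + 13/23 → 1
L = 11/46 + 13/23 + 1 = 83/46 ≈ 1.804 bits/symbol.

1.804 bits/symbol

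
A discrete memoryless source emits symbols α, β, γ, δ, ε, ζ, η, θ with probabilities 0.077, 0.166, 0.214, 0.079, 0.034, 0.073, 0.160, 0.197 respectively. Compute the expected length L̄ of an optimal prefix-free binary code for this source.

Repeatedly combine the two least-probable nodes; the expected code length is the sum of the merged weights.
merge 17/500 + 73/1000 → 107/1000
merge 77/1000 + 79/1000 → 39/250
merge 107/1000 + 39/250 → 263/1000
merge 4/25 + 83/500 → 163/500
merge 197/1000 + 107/500 → 411/1000
merge 263/1000 + 163/500 → 589/1000
merge 411/1000 + 589/1000 → 1
L = 107/1000 + 39/250 + 263/1000 + 163/500 + 411/1000 + 589/1000 + 1 = 713/250 = 2.852 bits/symbol.

2.852 bits/symbol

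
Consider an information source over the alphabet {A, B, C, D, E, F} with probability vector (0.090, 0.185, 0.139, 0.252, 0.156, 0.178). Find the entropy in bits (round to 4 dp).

2.5212 bits

H = −Σ pᵢ log₂ pᵢ.
−0.090·log₂(0.090) = 0.3127
−0.185·log₂(0.185) = 0.4504
−0.139·log₂(0.139) = 0.3957
−0.252·log₂(0.252) = 0.5011
−0.156·log₂(0.156) = 0.4181
−0.178·log₂(0.178) = 0.4432
Sum ≈ 2.5212 → 2.5212 bits.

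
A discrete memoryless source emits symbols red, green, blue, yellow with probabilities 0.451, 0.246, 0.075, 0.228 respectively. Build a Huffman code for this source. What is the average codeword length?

Repeatedly combine the two least-probable nodes; the expected code length is the sum of the merged weights.
merge 3/40 + 57/250 → 303/1000
merge 123/500 + 303/1000 → 549/1000
merge 451/1000 + 549/1000 → 1
L = 303/1000 + 549/1000 + 1 = 463/250 = 1.852 bits/symbol.

1.852 bits/symbol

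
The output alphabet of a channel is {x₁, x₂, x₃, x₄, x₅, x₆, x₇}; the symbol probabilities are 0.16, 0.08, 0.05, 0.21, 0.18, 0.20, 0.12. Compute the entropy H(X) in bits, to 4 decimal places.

2.6802 bits

H = −Σ pᵢ log₂ pᵢ.
−0.16·log₂(0.16) = 0.4230
−0.08·log₂(0.08) = 0.2915
−0.05·log₂(0.05) = 0.2161
−0.21·log₂(0.21) = 0.4728
−0.18·log₂(0.18) = 0.4453
−0.20·log₂(0.20) = 0.4644
−0.12·log₂(0.12) = 0.3671
Sum ≈ 2.6802 → 2.6802 bits.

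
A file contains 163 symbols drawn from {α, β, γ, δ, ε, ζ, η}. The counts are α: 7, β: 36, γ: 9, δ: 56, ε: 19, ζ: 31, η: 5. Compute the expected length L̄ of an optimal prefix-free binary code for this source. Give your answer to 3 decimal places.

Probabilities are the counts divided by 163.
Repeatedly combine the two least-probable nodes; the expected code length is the sum of the merged weights.
merge 5/163 + 7/163 → 12/163
merge 9/163 + 12/163 → 21/163
merge 19/163 + 21/163 → 40/163
merge 31/163 + 36/163 → 67/163
merge 40/163 + 56/163 → 96/163
merge 67/163 + 96/163 → 1
L = 12/163 + 21/163 + 40/163 + 67/163 + 96/163 + 1 = 399/163 ≈ 2.448 bits/symbol.

2.448 bits/symbol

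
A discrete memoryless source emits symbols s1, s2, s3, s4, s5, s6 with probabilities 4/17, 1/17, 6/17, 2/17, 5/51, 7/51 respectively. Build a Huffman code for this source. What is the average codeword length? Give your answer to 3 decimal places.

2.412 bits/symbol

Repeatedly combine the two least-probable nodes; the expected code length is the sum of the merged weights.
merge 1/17 + 5/51 → 8/51
merge 2/17 + 7/51 → 13/51
merge 8/51 + 4/17 → 20/51
merge 13/51 + 6/17 → 31/51
merge 20/51 + 31/51 → 1
L = 8/51 + 13/51 + 20/51 + 31/51 + 1 = 41/17 ≈ 2.412 bits/symbol.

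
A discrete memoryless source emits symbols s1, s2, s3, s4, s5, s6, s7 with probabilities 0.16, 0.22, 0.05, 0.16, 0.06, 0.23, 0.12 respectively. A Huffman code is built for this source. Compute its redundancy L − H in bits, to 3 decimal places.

Entropy H = −Σ p log₂ p ≈ 2.6410 bits.
Huffman merges: 1/20+3/50→11/100; 11/100+3/25→23/100; 4/25+4/25→8/25; 11/50+23/100→9/20; 23/100+8/25→11/20; 9/20+11/20→1. L = 133/50 ≈ 2.6600.
L − H = 2.6600 − 2.6410 = 0.019 bits.

0.019 bits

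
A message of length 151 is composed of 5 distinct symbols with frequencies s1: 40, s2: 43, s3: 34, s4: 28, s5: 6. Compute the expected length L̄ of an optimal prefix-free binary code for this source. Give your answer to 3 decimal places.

Probabilities are the counts divided by 151.
Repeatedly combine the two least-probable nodes; the expected code length is the sum of the merged weights.
merge 6/151 + 28/151 → 34/151
merge 34/151 + 34/151 → 68/151
merge 40/151 + 43/151 → 83/151
merge 68/151 + 83/151 → 1
L = 34/151 + 68/151 + 83/151 + 1 = 336/151 ≈ 2.225 bits/symbol.

2.225 bits/symbol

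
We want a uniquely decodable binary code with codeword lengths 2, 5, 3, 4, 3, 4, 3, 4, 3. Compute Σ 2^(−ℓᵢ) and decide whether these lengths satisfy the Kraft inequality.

With common denominator 2^5 = 32: Σ 2^(−ℓᵢ) = 8/32 + 1/32 + 4/32 + 2/32 + 4/32 + 2/32 + 4/32 + 2/32 + 4/32 = 31/32 = 0.96875.
Kraft's inequality requires Σ ≤ 1; here Σ = 0.96875 ≤ 1, so such a prefix code exists.

0.96875; yes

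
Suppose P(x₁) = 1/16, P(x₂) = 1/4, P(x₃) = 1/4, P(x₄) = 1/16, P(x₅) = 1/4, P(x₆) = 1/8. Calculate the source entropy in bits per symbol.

Each probability is a power of 1/2, so log₂(1/p) is an integer.
H = Σ p·log₂(1/p) = 1/16·4 + 1/4·2 + 1/4·2 + 1/16·4 + 1/4·2 + 1/8·3 = 2.375 bits.

2.375 bits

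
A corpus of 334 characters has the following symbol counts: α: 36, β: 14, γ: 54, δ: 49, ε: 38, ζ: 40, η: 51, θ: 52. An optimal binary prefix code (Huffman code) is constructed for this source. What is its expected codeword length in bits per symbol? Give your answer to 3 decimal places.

Probabilities are the counts divided by 334.
Repeatedly combine the two least-probable nodes; the expected code length is the sum of the merged weights.
merge 7/167 + 18/167 → 25/167
merge 19/167 + 20/167 → 39/167
merge 49/334 + 25/167 → 99/334
merge 51/334 + 26/167 → 103/334
merge 27/167 + 39/167 → 66/167
merge 99/334 + 103/334 → 101/167
merge 66/167 + 101/167 → 1
L = 25/167 + 39/167 + 99/334 + 103/334 + 66/167 + 101/167 + 1 = 499/167 ≈ 2.988 bits/symbol.

2.988 bits/symbol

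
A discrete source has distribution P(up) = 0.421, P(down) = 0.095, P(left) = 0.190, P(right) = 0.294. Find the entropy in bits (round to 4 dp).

1.8225 bits

H = −Σ pᵢ log₂ pᵢ.
−0.421·log₂(0.421) = 0.5255
−0.095·log₂(0.095) = 0.3226
−0.190·log₂(0.190) = 0.4552
−0.294·log₂(0.294) = 0.5192
Sum ≈ 1.8225 → 1.8225 bits.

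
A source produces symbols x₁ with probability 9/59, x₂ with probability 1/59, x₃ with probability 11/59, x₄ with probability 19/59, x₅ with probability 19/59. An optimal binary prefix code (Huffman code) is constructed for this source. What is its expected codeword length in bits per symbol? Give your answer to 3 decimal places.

2.169 bits/symbol

Repeatedly combine the two least-probable nodes; the expected code length is the sum of the merged weights.
merge 1/59 + 9/59 → 10/59
merge 10/59 + 11/59 → 21/59
merge 19/59 + 19/59 → 38/59
merge 21/59 + 38/59 → 1
L = 10/59 + 21/59 + 38/59 + 1 = 128/59 ≈ 2.169 bits/symbol.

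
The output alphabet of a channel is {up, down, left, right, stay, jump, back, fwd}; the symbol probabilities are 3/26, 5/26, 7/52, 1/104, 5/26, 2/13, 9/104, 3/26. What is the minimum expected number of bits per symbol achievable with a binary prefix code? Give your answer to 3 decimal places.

2.904 bits/symbol

Repeatedly combine the two least-probable nodes; the expected code length is the sum of the merged weights.
merge 1/104 + 9/104 → 5/52
merge 5/52 + 3/26 → 11/52
merge 3/26 + 7/52 → 1/4
merge 2/13 + 5/26 → 9/26
merge 5/26 + 11/52 → 21/52
merge 1/4 + 9/26 → 31/52
merge 21/52 + 31/52 → 1
L = 5/52 + 11/52 + 1/4 + 9/26 + 21/52 + 31/52 + 1 = 151/52 ≈ 2.904 bits/symbol.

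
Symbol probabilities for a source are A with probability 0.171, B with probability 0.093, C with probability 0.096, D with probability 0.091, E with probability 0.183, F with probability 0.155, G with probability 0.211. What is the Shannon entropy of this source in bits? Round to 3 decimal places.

2.732 bits

H = −Σ pᵢ log₂ pᵢ.
−0.171·log₂(0.171) = 0.4357
−0.093·log₂(0.093) = 0.3187
−0.096·log₂(0.096) = 0.3246
−0.091·log₂(0.091) = 0.3147
−0.183·log₂(0.183) = 0.4484
−0.155·log₂(0.155) = 0.4169
−0.211·log₂(0.211) = 0.4736
Sum ≈ 2.7325 → 2.732 bits.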